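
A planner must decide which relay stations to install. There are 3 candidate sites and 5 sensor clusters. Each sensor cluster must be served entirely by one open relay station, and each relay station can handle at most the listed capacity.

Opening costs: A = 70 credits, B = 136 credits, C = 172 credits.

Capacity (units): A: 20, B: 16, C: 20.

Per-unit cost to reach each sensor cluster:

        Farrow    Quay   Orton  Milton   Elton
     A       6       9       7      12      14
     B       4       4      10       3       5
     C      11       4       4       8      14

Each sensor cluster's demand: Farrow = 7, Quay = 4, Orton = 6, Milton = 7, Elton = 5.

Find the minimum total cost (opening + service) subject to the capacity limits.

Open {A, B}: Farrow→A 6·7=42, Quay→B 4·4=16, Orton→A 7·6=42, Milton→B 3·7=21, Elton→B 5·5=25.
Loads: A carries 13/20, B carries 16/16. Service 146; fixed 206; total 352.
Next best feasible plan costs 372.

Minimum total cost: 352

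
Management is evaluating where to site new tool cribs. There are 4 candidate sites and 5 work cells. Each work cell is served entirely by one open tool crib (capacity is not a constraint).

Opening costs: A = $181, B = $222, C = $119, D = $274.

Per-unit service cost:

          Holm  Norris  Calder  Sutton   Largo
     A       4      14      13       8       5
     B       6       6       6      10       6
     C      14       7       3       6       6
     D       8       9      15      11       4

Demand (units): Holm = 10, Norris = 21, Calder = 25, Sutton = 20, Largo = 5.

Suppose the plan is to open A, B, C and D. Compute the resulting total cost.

Total cost: 1177

Each work cell is assigned to its cheapest site among the open ones.
{A, B, C, D}: Holm→A 4·10=40, Norris→B 6·21=126, Calder→C 3·25=75, Sutton→C 6·20=120, Largo→D 4·5=20. Service 381; fixed 796; total 1177.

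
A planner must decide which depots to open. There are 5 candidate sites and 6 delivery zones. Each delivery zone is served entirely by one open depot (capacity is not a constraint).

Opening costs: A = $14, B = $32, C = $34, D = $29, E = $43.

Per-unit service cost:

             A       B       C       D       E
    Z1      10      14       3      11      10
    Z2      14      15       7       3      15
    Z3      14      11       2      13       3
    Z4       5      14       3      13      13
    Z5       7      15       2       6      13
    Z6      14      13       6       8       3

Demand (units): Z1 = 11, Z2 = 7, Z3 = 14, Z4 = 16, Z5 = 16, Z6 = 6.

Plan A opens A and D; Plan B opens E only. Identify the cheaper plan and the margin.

Plan A: {A, D}: Z1→A 10·11=110, Z2→D 3·7=21, Z3→D 13·14=182, Z4→A 5·16=80, Z5→D 6·16=96, Z6→D 8·6=48. Service 537; fixed 43; total 580.
Plan B: {E}: Z1→E 10·11=110, Z2→E 15·7=105, Z3→E 3·14=42, Z4→E 13·16=208, Z5→E 13·16=208, Z6→E 3·6=18. Service 691; fixed 43; total 734.
Difference: |580 − 734| = 154.

Plan A is cheaper by 154.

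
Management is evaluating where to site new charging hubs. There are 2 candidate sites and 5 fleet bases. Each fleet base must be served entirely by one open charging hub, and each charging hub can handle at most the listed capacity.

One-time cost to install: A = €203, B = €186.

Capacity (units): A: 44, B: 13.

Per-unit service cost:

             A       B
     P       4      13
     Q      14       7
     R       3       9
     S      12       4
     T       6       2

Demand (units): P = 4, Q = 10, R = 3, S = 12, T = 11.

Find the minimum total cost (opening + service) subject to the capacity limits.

Minimum total cost: 578

Open {A}: P→A 4·4=16, Q→A 14·10=140, R→A 3·3=9, S→A 12·12=144, T→A 6·11=66.
Loads: A carries 40/44. Service 375; fixed 203; total 578.
Next best feasible plan costs 668.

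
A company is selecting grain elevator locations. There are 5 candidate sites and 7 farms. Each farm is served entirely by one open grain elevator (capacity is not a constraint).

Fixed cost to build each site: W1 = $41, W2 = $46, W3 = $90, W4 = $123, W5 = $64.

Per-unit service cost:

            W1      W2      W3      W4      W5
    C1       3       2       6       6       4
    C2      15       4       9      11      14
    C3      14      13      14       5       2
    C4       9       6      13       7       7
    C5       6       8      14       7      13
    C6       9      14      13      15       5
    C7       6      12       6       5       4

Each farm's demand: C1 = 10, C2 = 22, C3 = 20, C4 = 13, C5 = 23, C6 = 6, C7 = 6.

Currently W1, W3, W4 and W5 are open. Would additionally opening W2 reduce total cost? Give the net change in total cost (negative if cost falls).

Current service cost with {W1, W3, W4, W5}: 551.
Adding W2: each farm re-picks its cheapest; new service cost 418, saving 133.
Extra fixed cost: 46. Net change = 46 − 133 = -87.
(Totals: 869 → 782.)

Yes — net change −87 (cost falls by 87).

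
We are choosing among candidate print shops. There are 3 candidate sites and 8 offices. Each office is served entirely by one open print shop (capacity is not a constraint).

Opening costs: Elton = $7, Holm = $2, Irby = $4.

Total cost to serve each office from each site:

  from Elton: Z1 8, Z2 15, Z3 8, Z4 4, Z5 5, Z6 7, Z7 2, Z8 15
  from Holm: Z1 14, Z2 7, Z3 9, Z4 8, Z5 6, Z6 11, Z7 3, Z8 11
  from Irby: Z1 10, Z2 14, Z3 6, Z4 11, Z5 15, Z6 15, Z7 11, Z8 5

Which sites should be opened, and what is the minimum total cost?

For any fixed open set, each office goes to its cheapest open site; total = fixed + service.
{Elton, Holm, Irby}: Z1→Elton 8, Z2→Holm 7, Z3→Irby 6, Z4→Elton 4, Z5→Elton 5, Z6→Elton 7, Z7→Elton 2, Z8→Irby 5. Service 44; fixed 13; total 57.
{Elton, Holm}: Z1→Elton 8, Z2→Holm 7, Z3→Elton 8, Z4→Elton 4, Z5→Elton 5, Z6→Elton 7, Z7→Elton 2, Z8→Holm 11. Service 52; fixed 9; total 61.
{Elton, Irby}: Z1→Elton 8, Z2→Irby 14, Z3→Irby 6, Z4→Elton 4, Z5→Elton 5, Z6→Elton 7, Z7→Elton 2, Z8→Irby 5. Service 51; fixed 11; total 62.
{Holm}: service 69 + fixed 2 = 71
No other subset beats 57.

Open Elton, Holm and Irby; minimum total cost 57.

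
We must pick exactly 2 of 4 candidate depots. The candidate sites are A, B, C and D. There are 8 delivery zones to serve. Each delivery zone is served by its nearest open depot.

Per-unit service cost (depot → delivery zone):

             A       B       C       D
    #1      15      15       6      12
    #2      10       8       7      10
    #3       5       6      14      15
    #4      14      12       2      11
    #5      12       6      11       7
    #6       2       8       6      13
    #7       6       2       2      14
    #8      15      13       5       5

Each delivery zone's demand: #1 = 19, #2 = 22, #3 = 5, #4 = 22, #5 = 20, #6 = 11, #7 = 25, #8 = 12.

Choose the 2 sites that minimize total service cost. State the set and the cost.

With exactly 2 open, each delivery zone uses its cheapest among the chosen.
{B, C}: #1→C 6·19=114, #2→C 7·22=154, #3→B 6·5=30, #4→C 2·22=44, #5→B 6·20=120, #6→C 6·11=66, #7→B 2·25=50, #8→C 5·12=60. Service cost 638.
{A, C}: service cost 689
{C, D}: service cost 698
Among all 6 size-2 choices, {B, C} is lowest.

Choose B and C; total service cost 638.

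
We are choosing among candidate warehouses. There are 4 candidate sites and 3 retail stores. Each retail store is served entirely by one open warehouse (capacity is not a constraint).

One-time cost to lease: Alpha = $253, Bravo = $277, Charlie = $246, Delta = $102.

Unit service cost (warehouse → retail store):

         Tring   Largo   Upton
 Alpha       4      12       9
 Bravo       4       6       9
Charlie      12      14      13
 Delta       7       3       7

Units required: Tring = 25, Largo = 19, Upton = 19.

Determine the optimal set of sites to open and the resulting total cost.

For any fixed open set, each retail store goes to its cheapest open site; total = fixed + service.
{Delta}: Tring→Delta 7·25=175, Largo→Delta 3·19=57, Upton→Delta 7·19=133. Service 365; fixed 102; total 467.
{Alpha, Delta}: service 290 + fixed 355 = 645
{Bravo}: Tring→Bravo 4·25=100, Largo→Bravo 6·19=114, Upton→Bravo 9·19=171. Service 385; fixed 277; total 662.
{Alpha, Bravo, Charlie, Delta}: service 290 + fixed 878 = 1168
(All 15 nonempty subsets were checked; Delta only is lowest.)

Open Delta only; minimum total cost 467.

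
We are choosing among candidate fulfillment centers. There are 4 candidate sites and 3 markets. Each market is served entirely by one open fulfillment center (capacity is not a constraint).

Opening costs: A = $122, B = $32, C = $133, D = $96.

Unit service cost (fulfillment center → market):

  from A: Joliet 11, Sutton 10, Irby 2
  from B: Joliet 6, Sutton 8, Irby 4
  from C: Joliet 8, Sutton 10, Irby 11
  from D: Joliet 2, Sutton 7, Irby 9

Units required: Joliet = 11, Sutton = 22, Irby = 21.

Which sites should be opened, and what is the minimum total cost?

Open B only; minimum total cost 358.

For any fixed open set, each market goes to its cheapest open site; total = fixed + service.
{B}: Joliet→B 6·11=66, Sutton→B 8·22=176, Irby→B 4·21=84. Service 326; fixed 32; total 358.
{B, D}: Joliet→D 2·11=22, Sutton→D 7·22=154, Irby→B 4·21=84. Service 260; fixed 128; total 388.
{A, D}: service 218 + fixed 218 = 436
{A, B, C, D}: Joliet→D 2·11=22, Sutton→D 7·22=154, Irby→A 2·21=42. Service 218; fixed 383; total 601.
No other subset beats 358.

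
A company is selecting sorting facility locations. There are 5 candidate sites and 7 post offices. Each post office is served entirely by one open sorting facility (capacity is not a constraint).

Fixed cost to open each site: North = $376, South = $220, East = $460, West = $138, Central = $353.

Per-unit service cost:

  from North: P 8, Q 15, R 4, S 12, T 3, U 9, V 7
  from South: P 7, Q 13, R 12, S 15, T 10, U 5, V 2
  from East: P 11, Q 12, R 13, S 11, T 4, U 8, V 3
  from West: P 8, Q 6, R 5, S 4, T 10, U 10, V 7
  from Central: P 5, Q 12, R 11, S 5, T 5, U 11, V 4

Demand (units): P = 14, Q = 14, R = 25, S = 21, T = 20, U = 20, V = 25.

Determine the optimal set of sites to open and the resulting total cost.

For any fixed open set, each post office goes to its cheapest open site; total = fixed + service.
{South, West}: P→South 7·14=98, Q→West 6·14=84, R→West 5·25=125, S→West 4·21=84, T→South 10·20=200, U→South 5·20=100, V→South 2·25=50. Service 741; fixed 358; total 1099.
{West}: P→West 8·14=112, Q→West 6·14=84, R→West 5·25=125, S→West 4·21=84, T→West 10·20=200, U→West 10·20=200, V→West 7·25=175. Service 980; fixed 138; total 1118.
{West, Central}: P→Central 5·14=70, Q→West 6·14=84, R→West 5·25=125, S→West 4·21=84, T→Central 5·20=100, U→West 10·20=200, V→Central 4·25=100. Service 763; fixed 491; total 1254.
{North, South, East, West, Central}: service 548 + fixed 1547 = 2095
No other subset beats 1099.

Open South and West; minimum total cost 1099.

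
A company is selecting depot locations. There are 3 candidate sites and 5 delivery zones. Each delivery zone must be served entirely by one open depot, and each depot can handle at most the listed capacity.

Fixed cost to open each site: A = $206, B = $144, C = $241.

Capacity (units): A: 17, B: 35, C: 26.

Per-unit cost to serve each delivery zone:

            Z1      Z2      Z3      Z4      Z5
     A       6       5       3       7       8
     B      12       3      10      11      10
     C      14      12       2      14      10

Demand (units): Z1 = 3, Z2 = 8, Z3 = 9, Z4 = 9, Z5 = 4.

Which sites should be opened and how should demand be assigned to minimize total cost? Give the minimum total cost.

Open {B}: Z1→B 12·3=36, Z2→B 3·8=24, Z3→B 10·9=90, Z4→B 11·9=99, Z5→B 10·4=40.
Loads: B carries 33/35. Service 289; fixed 144; total 433.
Next best feasible plan costs 550.

Minimum total cost: 433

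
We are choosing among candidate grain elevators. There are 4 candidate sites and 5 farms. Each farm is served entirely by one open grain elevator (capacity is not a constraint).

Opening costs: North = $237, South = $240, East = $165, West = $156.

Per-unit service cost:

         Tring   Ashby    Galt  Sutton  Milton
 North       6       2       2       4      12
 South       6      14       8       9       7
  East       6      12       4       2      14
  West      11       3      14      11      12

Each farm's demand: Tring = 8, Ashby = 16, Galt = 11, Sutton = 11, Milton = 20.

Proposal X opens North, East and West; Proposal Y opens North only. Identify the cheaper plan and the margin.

Proposal Y is cheaper by 299.

Proposal X: {North, East, West}: Tring→North 6·8=48, Ashby→North 2·16=32, Galt→North 2·11=22, Sutton→East 2·11=22, Milton→North 12·20=240. Service 364; fixed 558; total 922.
Proposal Y: {North}: Tring→North 6·8=48, Ashby→North 2·16=32, Galt→North 2·11=22, Sutton→North 4·11=44, Milton→North 12·20=240. Service 386; fixed 237; total 623.
Difference: |922 − 623| = 299.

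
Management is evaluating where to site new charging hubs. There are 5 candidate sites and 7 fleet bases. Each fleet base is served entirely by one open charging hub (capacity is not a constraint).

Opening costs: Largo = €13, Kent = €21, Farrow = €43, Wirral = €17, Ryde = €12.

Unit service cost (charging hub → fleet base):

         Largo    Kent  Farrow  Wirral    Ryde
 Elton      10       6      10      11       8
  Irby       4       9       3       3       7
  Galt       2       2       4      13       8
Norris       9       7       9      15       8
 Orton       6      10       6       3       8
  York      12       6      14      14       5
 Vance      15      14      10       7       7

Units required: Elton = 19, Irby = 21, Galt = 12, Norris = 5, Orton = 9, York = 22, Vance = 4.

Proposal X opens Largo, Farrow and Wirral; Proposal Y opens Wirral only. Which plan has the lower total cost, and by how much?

Proposal X: {Largo, Farrow, Wirral}: Elton→Largo 10·19=190, Irby→Farrow 3·21=63, Galt→Largo 2·12=24, Norris→Largo 9·5=45, Orton→Wirral 3·9=27, York→Largo 12·22=264, Vance→Wirral 7·4=28. Service 641; fixed 73; total 714.
Proposal Y: {Wirral}: Elton→Wirral 11·19=209, Irby→Wirral 3·21=63, Galt→Wirral 13·12=156, Norris→Wirral 15·5=75, Orton→Wirral 3·9=27, York→Wirral 14·22=308, Vance→Wirral 7·4=28. Service 866; fixed 17; total 883.
Difference: |714 − 883| = 169.

Proposal X is cheaper by 169.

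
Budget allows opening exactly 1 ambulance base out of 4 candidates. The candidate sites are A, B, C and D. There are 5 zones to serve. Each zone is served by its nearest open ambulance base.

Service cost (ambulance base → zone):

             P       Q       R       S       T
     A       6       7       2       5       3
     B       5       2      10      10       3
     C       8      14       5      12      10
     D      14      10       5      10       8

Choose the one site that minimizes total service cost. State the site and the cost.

Choose A only; total service cost 23.

With exactly 1 open, each zone uses its cheapest among the chosen.
{A}: P→A 6, Q→A 7, R→A 2, S→A 5, T→A 3. Service cost 23.
{B}: service cost 30
{D}: service cost 47
Among all 4 size-1 choices, {A} is lowest.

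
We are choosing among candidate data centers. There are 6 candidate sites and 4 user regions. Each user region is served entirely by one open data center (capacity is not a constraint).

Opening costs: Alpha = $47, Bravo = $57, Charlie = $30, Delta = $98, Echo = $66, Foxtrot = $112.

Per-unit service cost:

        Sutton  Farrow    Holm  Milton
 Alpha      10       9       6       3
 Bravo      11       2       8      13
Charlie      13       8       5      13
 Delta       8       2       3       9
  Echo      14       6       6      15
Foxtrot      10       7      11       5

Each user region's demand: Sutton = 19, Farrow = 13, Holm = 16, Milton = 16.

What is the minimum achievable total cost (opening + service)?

Minimum total cost: 419

For any fixed open set, each user region goes to its cheapest open site; total = fixed + service.
{Alpha, Delta}: Sutton→Delta 8·19=152, Farrow→Delta 2·13=26, Holm→Delta 3·16=48, Milton→Alpha 3·16=48. Service 274; fixed 145; total 419.
{Alpha, Charlie, Delta}: Sutton→Delta 8·19=152, Farrow→Delta 2·13=26, Holm→Delta 3·16=48, Milton→Alpha 3·16=48. Service 274; fixed 175; total 449.
{Alpha, Bravo}: Sutton→Alpha 10·19=190, Farrow→Bravo 2·13=26, Holm→Alpha 6·16=96, Milton→Alpha 3·16=48. Service 360; fixed 104; total 464.
{Alpha, Bravo, Charlie, Delta, Echo, Foxtrot}: Sutton→Delta 8·19=152, Farrow→Bravo 2·13=26, Holm→Delta 3·16=48, Milton→Alpha 3·16=48. Service 274; fixed 410; total 684.
No other subset beats 419.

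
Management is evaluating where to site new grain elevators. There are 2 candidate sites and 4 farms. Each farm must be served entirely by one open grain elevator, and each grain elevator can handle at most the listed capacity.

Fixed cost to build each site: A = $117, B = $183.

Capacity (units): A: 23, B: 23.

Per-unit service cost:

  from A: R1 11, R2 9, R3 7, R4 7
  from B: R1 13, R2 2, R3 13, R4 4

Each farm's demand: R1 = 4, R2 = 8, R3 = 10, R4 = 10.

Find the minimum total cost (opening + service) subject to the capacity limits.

Minimum total cost: 470

Open {A, B}: R1→A 11·4=44, R2→B 2·8=16, R3→A 7·10=70, R4→B 4·10=40.
Loads: A carries 14/23, B carries 18/23. Service 170; fixed 300; total 470.
Next best feasible plan costs 478.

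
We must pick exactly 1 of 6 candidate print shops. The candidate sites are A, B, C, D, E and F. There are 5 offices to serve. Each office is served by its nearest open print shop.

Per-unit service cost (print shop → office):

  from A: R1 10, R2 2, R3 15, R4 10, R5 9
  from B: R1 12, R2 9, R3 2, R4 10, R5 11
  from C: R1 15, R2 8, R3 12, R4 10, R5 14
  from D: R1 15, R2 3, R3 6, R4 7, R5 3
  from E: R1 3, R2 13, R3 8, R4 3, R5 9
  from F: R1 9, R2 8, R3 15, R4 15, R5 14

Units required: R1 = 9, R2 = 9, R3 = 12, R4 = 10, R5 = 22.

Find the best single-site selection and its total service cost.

With exactly 1 open, each office uses its cheapest among the chosen.
{D}: R1→D 15·9=135, R2→D 3·9=27, R3→D 6·12=72, R4→D 7·10=70, R5→D 3·22=66. Service cost 370.
{E}: service cost 468
{B}: service cost 555
Among all 6 size-1 choices, {D} is lowest.

Choose D only; total service cost 370.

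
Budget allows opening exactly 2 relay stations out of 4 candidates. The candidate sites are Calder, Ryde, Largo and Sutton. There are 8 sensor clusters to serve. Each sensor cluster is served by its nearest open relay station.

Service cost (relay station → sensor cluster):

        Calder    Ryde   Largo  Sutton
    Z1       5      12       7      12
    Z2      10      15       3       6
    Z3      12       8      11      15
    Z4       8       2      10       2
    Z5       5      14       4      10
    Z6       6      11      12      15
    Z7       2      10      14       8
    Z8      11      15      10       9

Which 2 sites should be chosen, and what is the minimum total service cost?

With exactly 2 open, each sensor cluster uses its cheapest among the chosen.
{Calder, Sutton}: Z1→Calder 5, Z2→Sutton 6, Z3→Calder 12, Z4→Sutton 2, Z5→Calder 5, Z6→Calder 6, Z7→Calder 2, Z8→Sutton 9. Service cost 47.
{Calder, Ryde}: service cost 49
{Calder, Largo}: service cost 49
Among all 6 size-2 choices, {Calder, Sutton} is lowest.

Choose Calder and Sutton; total service cost 47.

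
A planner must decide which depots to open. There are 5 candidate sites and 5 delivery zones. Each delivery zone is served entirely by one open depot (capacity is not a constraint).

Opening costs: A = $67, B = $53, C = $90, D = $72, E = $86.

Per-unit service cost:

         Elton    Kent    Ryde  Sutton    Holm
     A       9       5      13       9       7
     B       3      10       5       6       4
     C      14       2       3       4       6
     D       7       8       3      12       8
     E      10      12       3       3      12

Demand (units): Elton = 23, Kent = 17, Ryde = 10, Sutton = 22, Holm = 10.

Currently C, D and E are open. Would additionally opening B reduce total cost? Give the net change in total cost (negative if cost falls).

Current service cost with {C, D, E}: 351.
Adding B: each delivery zone re-picks its cheapest; new service cost 239, saving 112.
Extra fixed cost: 53. Net change = 53 − 112 = -59.
(Totals: 599 → 540.)

Yes — net change −59 (cost falls by 59).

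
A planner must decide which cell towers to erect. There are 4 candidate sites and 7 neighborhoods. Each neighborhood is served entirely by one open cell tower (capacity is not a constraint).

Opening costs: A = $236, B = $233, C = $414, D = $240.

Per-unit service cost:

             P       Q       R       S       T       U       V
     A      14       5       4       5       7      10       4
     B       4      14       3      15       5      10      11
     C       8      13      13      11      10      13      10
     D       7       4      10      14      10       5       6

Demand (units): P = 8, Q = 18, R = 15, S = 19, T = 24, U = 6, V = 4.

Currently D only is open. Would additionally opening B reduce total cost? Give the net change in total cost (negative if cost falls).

Current service cost with {D}: 838.
Adding B: each neighborhood re-picks its cheapest; new service cost 589, saving 249.
Extra fixed cost: 233. Net change = 233 − 249 = -16.
(Totals: 1078 → 1062.)

Yes — net change −16 (cost falls by 16).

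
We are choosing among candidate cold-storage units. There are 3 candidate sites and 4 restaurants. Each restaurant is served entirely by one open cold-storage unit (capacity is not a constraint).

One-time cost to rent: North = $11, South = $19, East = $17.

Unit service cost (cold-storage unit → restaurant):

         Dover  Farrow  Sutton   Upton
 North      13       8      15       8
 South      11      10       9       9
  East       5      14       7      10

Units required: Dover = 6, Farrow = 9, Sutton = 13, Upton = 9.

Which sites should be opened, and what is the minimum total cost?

Open North and East; minimum total cost 293.

For any fixed open set, each restaurant goes to its cheapest open site; total = fixed + service.
{North, East}: Dover→East 5·6=30, Farrow→North 8·9=72, Sutton→East 7·13=91, Upton→North 8·9=72. Service 265; fixed 28; total 293.
{North, South, East}: service 265 + fixed 47 = 312
{South, East}: service 292 + fixed 36 = 328
{North}: service 417 + fixed 11 = 428
No other subset beats 293.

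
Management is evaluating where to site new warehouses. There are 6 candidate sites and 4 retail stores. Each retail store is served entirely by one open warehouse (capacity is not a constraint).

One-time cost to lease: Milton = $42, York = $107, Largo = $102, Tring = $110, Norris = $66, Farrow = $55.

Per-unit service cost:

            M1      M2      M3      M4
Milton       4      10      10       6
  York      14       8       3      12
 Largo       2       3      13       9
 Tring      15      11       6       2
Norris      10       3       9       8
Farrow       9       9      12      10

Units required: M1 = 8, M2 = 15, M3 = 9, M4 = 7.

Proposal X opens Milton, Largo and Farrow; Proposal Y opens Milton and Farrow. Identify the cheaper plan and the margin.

Proposal X is cheaper by 4.

Proposal X: {Milton, Largo, Farrow}: M1→Largo 2·8=16, M2→Largo 3·15=45, M3→Milton 10·9=90, M4→Milton 6·7=42. Service 193; fixed 199; total 392.
Proposal Y: {Milton, Farrow}: M1→Milton 4·8=32, M2→Farrow 9·15=135, M3→Milton 10·9=90, M4→Milton 6·7=42. Service 299; fixed 97; total 396.
Difference: |392 − 396| = 4.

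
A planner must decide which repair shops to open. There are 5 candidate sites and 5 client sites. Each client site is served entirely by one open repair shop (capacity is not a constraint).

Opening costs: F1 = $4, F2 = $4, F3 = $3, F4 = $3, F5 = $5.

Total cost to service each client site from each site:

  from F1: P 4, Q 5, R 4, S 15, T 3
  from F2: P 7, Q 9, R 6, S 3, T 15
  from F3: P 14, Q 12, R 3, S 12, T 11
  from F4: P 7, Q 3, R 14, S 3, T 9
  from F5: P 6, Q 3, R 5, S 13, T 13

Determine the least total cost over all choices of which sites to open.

Minimum total cost: 24

For any fixed open set, each client site goes to its cheapest open site; total = fixed + service.
{F1, F4}: P→F1 4, Q→F4 3, R→F1 4, S→F4 3, T→F1 3. Service 17; fixed 7; total 24.
{F1, F3, F4}: service 16 + fixed 10 = 26
{F1, F2}: service 19 + fixed 8 = 27
{F1, F2, F3, F4, F5}: service 16 + fixed 19 = 35
No other subset beats 24.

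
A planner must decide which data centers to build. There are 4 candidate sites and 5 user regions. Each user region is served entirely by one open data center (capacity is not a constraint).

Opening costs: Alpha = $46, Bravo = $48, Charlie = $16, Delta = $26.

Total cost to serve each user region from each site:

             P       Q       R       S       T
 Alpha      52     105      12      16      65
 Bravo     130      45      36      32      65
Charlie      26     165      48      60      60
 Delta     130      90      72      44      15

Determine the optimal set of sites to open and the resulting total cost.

For any fixed open set, each user region goes to its cheapest open site; total = fixed + service.
{Bravo, Charlie, Delta}: P→Charlie 26, Q→Bravo 45, R→Bravo 36, S→Bravo 32, T→Delta 15. Service 154; fixed 90; total 244.
{Alpha, Charlie, Delta}: service 159 + fixed 88 = 247
{Alpha, Bravo, Charlie, Delta}: P→Charlie 26, Q→Bravo 45, R→Alpha 12, S→Alpha 16, T→Delta 15. Service 114; fixed 136; total 250.
{Charlie}: P→Charlie 26, Q→Charlie 165, R→Charlie 48, S→Charlie 60, T→Charlie 60. Service 359; fixed 16; total 375.
No other subset beats 244.

Open Bravo, Charlie and Delta; minimum total cost 244.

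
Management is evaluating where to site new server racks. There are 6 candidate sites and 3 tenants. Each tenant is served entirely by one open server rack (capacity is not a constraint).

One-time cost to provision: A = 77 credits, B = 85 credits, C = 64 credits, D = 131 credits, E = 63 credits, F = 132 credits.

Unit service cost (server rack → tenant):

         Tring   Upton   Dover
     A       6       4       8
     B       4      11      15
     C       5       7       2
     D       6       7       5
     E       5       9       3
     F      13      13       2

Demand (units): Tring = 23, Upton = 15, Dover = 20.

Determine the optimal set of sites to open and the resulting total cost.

For any fixed open set, each tenant goes to its cheapest open site; total = fixed + service.
{C}: Tring→C 5·23=115, Upton→C 7·15=105, Dover→C 2·20=40. Service 260; fixed 64; total 324.
{A, C}: service 215 + fixed 141 = 356
{E}: service 310 + fixed 63 = 373
{A, B, C, D, E, F}: Tring→B 4·23=92, Upton→A 4·15=60, Dover→C 2·20=40. Service 192; fixed 552; total 744.
No other subset beats 324.

Open C only; minimum total cost 324.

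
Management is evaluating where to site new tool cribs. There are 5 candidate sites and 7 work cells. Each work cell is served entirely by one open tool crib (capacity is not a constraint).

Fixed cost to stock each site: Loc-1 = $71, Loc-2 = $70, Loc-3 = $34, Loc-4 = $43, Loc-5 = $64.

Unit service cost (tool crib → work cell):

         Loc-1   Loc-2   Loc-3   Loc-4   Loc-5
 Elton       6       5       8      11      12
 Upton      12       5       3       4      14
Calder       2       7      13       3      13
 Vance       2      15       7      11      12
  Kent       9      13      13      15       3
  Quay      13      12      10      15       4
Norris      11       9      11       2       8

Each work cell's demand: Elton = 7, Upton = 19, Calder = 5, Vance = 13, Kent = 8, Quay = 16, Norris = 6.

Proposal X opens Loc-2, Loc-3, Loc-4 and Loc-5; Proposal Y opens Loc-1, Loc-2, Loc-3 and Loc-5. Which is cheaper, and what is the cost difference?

Proposal Y is cheaper by 6.

Proposal X: {Loc-2, Loc-3, Loc-4, Loc-5}: Elton→Loc-2 5·7=35, Upton→Loc-3 3·19=57, Calder→Loc-4 3·5=15, Vance→Loc-3 7·13=91, Kent→Loc-5 3·8=24, Quay→Loc-5 4·16=64, Norris→Loc-4 2·6=12. Service 298; fixed 211; total 509.
Proposal Y: {Loc-1, Loc-2, Loc-3, Loc-5}: Elton→Loc-2 5·7=35, Upton→Loc-3 3·19=57, Calder→Loc-1 2·5=10, Vance→Loc-1 2·13=26, Kent→Loc-5 3·8=24, Quay→Loc-5 4·16=64, Norris→Loc-5 8·6=48. Service 264; fixed 239; total 503.
Difference: |509 − 503| = 6.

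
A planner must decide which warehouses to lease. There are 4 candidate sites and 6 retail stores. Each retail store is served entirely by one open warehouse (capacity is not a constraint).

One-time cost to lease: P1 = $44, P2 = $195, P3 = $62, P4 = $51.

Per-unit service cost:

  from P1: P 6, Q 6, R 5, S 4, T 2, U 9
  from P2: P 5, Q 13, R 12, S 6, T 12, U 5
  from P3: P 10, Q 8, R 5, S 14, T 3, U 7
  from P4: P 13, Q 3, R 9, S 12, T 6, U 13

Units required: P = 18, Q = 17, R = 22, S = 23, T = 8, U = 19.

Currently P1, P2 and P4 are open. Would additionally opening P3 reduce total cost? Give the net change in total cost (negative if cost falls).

No — net change +62 (cost rises by 62).

Current service cost with {P1, P2, P4}: 454.
Adding P3: each retail store re-picks its cheapest; new service cost 454, saving 0.
Extra fixed cost: 62. Net change = 62 − 0 = 62.
(Totals: 744 → 806.)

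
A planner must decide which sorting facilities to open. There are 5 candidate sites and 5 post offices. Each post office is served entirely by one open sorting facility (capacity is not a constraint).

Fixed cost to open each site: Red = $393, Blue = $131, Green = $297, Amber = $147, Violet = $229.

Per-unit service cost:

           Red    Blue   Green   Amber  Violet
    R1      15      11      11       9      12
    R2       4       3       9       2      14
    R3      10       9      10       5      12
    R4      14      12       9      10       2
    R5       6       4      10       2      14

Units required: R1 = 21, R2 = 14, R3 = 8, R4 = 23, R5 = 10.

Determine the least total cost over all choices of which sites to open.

For any fixed open set, each post office goes to its cheapest open site; total = fixed + service.
{Amber}: R1→Amber 9·21=189, R2→Amber 2·14=28, R3→Amber 5·8=40, R4→Amber 10·23=230, R5→Amber 2·10=20. Service 507; fixed 147; total 654.
{Amber, Violet}: R1→Amber 9·21=189, R2→Amber 2·14=28, R3→Amber 5·8=40, R4→Violet 2·23=46, R5→Amber 2·10=20. Service 323; fixed 376; total 699.
{Blue, Amber}: service 507 + fixed 278 = 785
{Red, Blue, Green, Amber, Violet}: R1→Amber 9·21=189, R2→Amber 2·14=28, R3→Amber 5·8=40, R4→Violet 2·23=46, R5→Amber 2·10=20. Service 323; fixed 1197; total 1520.
No other subset beats 654.

Minimum total cost: 654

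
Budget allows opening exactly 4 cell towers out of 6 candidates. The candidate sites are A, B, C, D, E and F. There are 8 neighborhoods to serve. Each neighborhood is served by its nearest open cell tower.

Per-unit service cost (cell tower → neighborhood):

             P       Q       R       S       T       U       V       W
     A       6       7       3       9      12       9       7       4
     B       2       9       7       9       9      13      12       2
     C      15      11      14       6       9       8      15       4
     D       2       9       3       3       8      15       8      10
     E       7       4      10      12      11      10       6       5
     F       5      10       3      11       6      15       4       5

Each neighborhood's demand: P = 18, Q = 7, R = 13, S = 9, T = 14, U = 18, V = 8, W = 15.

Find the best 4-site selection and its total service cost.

With exactly 4 open, each neighborhood uses its cheapest among the chosen.
{B, C, E, F}: P→B 2·18=36, Q→E 4·7=28, R→F 3·13=39, S→C 6·9=54, T→F 6·14=84, U→C 8·18=144, V→F 4·8=32, W→B 2·15=30. Service cost 447.
{C, D, E, F}: service cost 450
{B, C, D, F}: service cost 455
Among all 15 size-4 choices, {B, C, E, F} is lowest.

Choose B, C, E and F; total service cost 447.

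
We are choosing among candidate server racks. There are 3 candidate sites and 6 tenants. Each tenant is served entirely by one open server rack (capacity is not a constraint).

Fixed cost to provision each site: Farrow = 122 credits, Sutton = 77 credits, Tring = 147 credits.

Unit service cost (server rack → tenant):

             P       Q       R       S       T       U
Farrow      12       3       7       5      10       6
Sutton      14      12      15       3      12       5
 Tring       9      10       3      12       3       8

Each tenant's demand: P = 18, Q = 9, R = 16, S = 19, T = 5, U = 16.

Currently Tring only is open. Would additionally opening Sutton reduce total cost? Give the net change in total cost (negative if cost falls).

Current service cost with {Tring}: 671.
Adding Sutton: each tenant re-picks its cheapest; new service cost 452, saving 219.
Extra fixed cost: 77. Net change = 77 − 219 = -142.
(Totals: 818 → 676.)

Yes — net change −142 (cost falls by 142).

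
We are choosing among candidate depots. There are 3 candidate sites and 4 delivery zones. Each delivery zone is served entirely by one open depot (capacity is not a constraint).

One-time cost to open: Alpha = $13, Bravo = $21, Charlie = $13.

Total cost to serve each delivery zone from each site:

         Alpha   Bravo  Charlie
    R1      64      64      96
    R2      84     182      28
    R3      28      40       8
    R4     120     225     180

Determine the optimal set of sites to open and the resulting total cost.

For any fixed open set, each delivery zone goes to its cheapest open site; total = fixed + service.
{Alpha, Charlie}: R1→Alpha 64, R2→Charlie 28, R3→Charlie 8, R4→Alpha 120. Service 220; fixed 26; total 246.
{Alpha, Bravo, Charlie}: service 220 + fixed 47 = 267
{Alpha}: service 296 + fixed 13 = 309
No other subset beats 246.

Open Alpha and Charlie; minimum total cost 246.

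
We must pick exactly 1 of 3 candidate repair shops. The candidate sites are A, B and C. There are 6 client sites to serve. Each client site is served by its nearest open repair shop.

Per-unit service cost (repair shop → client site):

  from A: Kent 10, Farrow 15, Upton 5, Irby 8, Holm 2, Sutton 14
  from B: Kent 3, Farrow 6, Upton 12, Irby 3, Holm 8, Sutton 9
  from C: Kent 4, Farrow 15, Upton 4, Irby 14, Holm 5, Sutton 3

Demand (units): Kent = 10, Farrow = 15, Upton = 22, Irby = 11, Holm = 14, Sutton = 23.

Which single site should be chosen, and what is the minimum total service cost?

With exactly 1 open, each client site uses its cheapest among the chosen.
{C}: Kent→C 4·10=40, Farrow→C 15·15=225, Upton→C 4·22=88, Irby→C 14·11=154, Holm→C 5·14=70, Sutton→C 3·23=69. Service cost 646.
{B}: service cost 736
{A}: service cost 873
Among all 3 size-1 choices, {C} is lowest.

Choose C only; total service cost 646.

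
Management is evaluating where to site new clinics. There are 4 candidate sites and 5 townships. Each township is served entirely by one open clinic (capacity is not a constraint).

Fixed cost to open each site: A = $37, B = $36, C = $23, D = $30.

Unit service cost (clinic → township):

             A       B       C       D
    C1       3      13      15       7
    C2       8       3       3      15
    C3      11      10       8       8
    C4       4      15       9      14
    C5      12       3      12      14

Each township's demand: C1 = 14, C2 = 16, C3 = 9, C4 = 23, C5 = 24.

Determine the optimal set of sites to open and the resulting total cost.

For any fixed open set, each township goes to its cheapest open site; total = fixed + service.
{A, B}: C1→A 3·14=42, C2→B 3·16=48, C3→B 10·9=90, C4→A 4·23=92, C5→B 3·24=72. Service 344; fixed 73; total 417.
{A, B, C}: service 326 + fixed 96 = 422
{A, B, D}: service 326 + fixed 103 = 429
{A, B, C, D}: C1→A 3·14=42, C2→B 3·16=48, C3→C 8·9=72, C4→A 4·23=92, C5→B 3·24=72. Service 326; fixed 126; total 452.
(All 15 nonempty subsets were checked; A and B is lowest.)

Open A and B; minimum total cost 417.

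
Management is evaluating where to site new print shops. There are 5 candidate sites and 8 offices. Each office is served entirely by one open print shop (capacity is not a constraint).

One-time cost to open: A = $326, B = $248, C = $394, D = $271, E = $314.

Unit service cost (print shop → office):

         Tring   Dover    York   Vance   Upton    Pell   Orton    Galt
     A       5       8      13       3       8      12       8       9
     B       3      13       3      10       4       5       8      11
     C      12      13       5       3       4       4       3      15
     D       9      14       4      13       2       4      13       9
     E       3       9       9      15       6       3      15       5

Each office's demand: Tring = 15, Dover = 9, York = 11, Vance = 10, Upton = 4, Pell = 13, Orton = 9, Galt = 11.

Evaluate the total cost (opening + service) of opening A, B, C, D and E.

Total cost: 1862

Each office is assigned to its cheapest site among the open ones.
{A, B, C, D, E}: Tring→B 3·15=45, Dover→A 8·9=72, York→B 3·11=33, Vance→A 3·10=30, Upton→D 2·4=8, Pell→E 3·13=39, Orton→C 3·9=27, Galt→E 5·11=55. Service 309; fixed 1553; total 1862.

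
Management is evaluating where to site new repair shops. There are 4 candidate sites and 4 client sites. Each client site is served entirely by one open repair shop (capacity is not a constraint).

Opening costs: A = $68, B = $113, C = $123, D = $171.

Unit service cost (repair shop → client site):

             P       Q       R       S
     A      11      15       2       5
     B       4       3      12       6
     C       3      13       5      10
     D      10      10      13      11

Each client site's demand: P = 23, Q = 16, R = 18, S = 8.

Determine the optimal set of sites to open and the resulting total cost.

Open A and B; minimum total cost 397.

For any fixed open set, each client site goes to its cheapest open site; total = fixed + service.
{A, B}: P→B 4·23=92, Q→B 3·16=48, R→A 2·18=36, S→A 5·8=40. Service 216; fixed 181; total 397.
{B, C}: P→C 3·23=69, Q→B 3·16=48, R→C 5·18=90, S→B 6·8=48. Service 255; fixed 236; total 491.
{A, B, C}: P→C 3·23=69, Q→B 3·16=48, R→A 2·18=36, S→A 5·8=40. Service 193; fixed 304; total 497.
{A, B, C, D}: P→C 3·23=69, Q→B 3·16=48, R→A 2·18=36, S→A 5·8=40. Service 193; fixed 475; total 668.
(All 15 nonempty subsets were checked; A and B is lowest.)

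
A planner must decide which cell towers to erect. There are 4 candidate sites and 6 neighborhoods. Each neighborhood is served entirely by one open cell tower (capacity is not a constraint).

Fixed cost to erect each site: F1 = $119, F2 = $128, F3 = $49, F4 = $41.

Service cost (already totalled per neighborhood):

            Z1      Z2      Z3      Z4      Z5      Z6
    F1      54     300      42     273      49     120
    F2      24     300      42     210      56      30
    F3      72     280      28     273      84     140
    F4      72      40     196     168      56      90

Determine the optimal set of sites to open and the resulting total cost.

Open F2 and F4; minimum total cost 529.

For any fixed open set, each neighborhood goes to its cheapest open site; total = fixed + service.
{F2, F4}: Z1→F2 24, Z2→F4 40, Z3→F2 42, Z4→F4 168, Z5→F2 56, Z6→F2 30. Service 360; fixed 169; total 529.
{F3, F4}: service 454 + fixed 90 = 544
{F2, F3, F4}: service 346 + fixed 218 = 564
{F1, F2, F3, F4}: Z1→F2 24, Z2→F4 40, Z3→F3 28, Z4→F4 168, Z5→F1 49, Z6→F2 30. Service 339; fixed 337; total 676.
No other subset beats 529.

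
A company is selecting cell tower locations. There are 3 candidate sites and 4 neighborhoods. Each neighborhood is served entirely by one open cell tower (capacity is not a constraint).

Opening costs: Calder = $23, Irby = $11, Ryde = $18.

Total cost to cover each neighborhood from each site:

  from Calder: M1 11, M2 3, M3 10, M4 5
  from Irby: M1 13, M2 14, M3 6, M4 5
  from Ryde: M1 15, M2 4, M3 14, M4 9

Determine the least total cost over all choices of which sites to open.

For any fixed open set, each neighborhood goes to its cheapest open site; total = fixed + service.
{Irby}: M1→Irby 13, M2→Irby 14, M3→Irby 6, M4→Irby 5. Service 38; fixed 11; total 49.
{Calder}: service 29 + fixed 23 = 52
{Irby, Ryde}: service 28 + fixed 29 = 57
{Calder, Irby, Ryde}: M1→Calder 11, M2→Calder 3, M3→Irby 6, M4→Calder 5. Service 25; fixed 52; total 77.
No other subset beats 49.

Minimum total cost: 49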